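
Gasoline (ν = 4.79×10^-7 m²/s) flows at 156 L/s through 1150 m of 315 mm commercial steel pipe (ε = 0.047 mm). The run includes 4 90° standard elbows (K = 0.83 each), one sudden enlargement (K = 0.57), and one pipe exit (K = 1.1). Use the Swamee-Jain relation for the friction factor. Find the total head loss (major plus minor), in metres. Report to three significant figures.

V = 4Q/(πD²) = 2.002 m/s; V²/2g = 0.2042 m
Re = 1.32×10^6, ε/D = 1.49×10^-4 → f = 0.01394 (Swamee-Jain)
Major: h_f = f(L/D)·V²/2g = 0.01394·3651·0.2042 = 10.39 m
Minor: ΣK = 4.99; h_m = ΣK·V²/2g = 1.019 m
Total H_L = 10.39 + 1.019 = 11.41 m

H_L ≈ 11.4 m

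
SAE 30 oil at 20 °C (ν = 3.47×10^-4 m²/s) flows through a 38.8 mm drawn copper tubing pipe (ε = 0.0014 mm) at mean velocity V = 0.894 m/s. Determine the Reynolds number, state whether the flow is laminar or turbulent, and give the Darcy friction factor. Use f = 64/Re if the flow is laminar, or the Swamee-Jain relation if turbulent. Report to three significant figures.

Re ≈ 100.0; laminar; f = 64/Re ≈ 0.640

Re = VD/ν = 0.8940·0.0388/3.47×10^-4 = 100.0
Re < 2300 → laminar → f = 64/Re = 0.6402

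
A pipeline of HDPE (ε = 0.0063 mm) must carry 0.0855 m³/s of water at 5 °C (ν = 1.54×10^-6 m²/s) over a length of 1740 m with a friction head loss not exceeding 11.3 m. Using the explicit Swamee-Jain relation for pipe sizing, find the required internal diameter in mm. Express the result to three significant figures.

D ≈ 272 mm

Swamee-Jain (Type III): D = 0.66·[ε^1.25·(LQ²/(gh_f))^4.75 + ν·Q^9.4·(L/(gh_f))^5.2]^0.04
LQ²/(gh_f) = 0.1147; L/(gh_f) = 15.70
Term 1 = ε^1.25·(…)^4.75 = 1.08×10^-11; Term 2 = ν·Q^9.4·(…)^5.2 = 2.32×10^-10
D = 0.66·(1.08×10^-11 + 2.32×10^-10)^0.04 = 0.2723 m = 272 mm
Check: V = 1.47 m/s, Re = 2.60×10^5, f = 0.01502, h_f = 10.6 m ≈ 11.3 m ✓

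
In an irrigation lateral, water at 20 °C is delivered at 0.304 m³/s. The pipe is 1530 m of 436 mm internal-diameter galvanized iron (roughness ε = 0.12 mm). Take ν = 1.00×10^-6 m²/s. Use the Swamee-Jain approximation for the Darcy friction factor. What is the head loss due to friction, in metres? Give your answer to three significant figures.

V = 4Q/(πD²) = 4·0.304/(π·0.436²) = 2.036 m/s
Re = VD/ν = 2.036·0.436/1.00×10^-6 = 8.88×10^5 → turbulent
ε/D = 0.12/436 = 2.75×10^-4
Swamee-Jain: f = 0.01562
h_f = f(L/D)V²/(2g) = 0.01562·(1530/0.436)·2.036²/(2·9.81) = 11.58 m

h_f ≈ 11.6 m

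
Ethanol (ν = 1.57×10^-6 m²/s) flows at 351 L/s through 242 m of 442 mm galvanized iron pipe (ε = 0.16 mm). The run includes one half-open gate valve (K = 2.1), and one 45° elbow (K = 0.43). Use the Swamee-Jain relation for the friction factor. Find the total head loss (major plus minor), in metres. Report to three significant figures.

V = 4Q/(πD²) = 2.288 m/s; V²/2g = 0.2667 m
Re = 6.44×10^5, ε/D = 3.62×10^-4 → f = 0.01661 (Swamee-Jain)
Major: h_f = f(L/D)·V²/2g = 0.01661·547.5·0.2667 = 2.425 m
Minor: ΣK = 2.53; h_m = ΣK·V²/2g = 0.6748 m
Total H_L = 2.425 + 0.6748 = 3.100 m

H_L ≈ 3.10 m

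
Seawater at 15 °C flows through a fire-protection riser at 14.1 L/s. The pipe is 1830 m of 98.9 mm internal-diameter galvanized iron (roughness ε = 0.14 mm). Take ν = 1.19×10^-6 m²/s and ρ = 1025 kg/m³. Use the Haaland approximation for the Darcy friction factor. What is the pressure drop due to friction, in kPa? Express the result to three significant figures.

Δp ≈ 726 kPa

V = 4Q/(πD²) = 4·0.0141/(π·0.0989²) = 1.835 m/s
Re = VD/ν = 1.835·0.0989/1.19×10^-6 = 1.53×10^5 → turbulent
ε/D = 0.14/98.9 = 0.00142
Haaland: f = 0.02272
h_f = f(L/D)V²/(2g) = 0.02272·(1830/0.0989)·1.835²/(2·9.81) = 72.19 m
Δp = ρg·h_f = 1025·9.81·72.19 = 725.9 kPa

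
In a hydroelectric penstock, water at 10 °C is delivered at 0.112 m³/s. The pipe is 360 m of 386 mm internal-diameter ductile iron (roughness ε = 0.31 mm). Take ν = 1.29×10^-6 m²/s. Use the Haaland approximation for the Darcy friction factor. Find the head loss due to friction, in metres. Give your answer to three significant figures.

h_f ≈ 0.857 m

V = 4Q/(πD²) = 4·0.112/(π·0.386²) = 0.9571 m/s
Re = VD/ν = 0.9571·0.386/1.29×10^-6 = 2.86×10^5 → turbulent
ε/D = 0.31/386 = 8.03×10^-4
Haaland: f = 0.01969
h_f = f(L/D)V²/(2g) = 0.01969·(360/0.386)·0.9571²/(2·9.81) = 0.8575 m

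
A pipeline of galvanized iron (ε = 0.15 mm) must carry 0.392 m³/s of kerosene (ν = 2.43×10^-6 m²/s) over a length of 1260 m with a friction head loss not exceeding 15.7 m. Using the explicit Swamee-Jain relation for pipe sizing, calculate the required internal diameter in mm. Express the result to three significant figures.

D ≈ 450 mm

Swamee-Jain (Type III): D = 0.66·[ε^1.25·(LQ²/(gh_f))^4.75 + ν·Q^9.4·(L/(gh_f))^5.2]^0.04
LQ²/(gh_f) = 1.257; L/(gh_f) = 8.181
Term 1 = ε^1.25·(…)^4.75 = 4.92×10^-5; Term 2 = ν·Q^9.4·(…)^5.2 = 2.04×10^-5
D = 0.66·(4.92×10^-5 + 2.04×10^-5)^0.04 = 0.4500 m = 450 mm
Check: V = 2.46 m/s, Re = 4.56×10^5, f = 0.01673, h_f = 14.5 m ≈ 15.7 m ✓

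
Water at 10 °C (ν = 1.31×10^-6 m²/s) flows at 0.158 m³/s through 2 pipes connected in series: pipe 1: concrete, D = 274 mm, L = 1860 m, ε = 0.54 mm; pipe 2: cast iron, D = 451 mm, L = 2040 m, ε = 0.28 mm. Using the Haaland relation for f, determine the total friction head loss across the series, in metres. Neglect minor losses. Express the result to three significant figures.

H ≈ 63.0 m

Pipe 1: V = 2.680 m/s, Re = 5.60×10^5, ε/D = 0.00197, f = 0.02367, h_1 = f(L/D)V²/2g = 58.79 m
Pipe 2: V = 0.9890 m/s, Re = 3.41×10^5, ε/D = 6.21×10^-4, f = 0.01862, h_2 = f(L/D)V²/2g = 4.198 m
Series → Q common, losses add: H = Σh = 62.99 m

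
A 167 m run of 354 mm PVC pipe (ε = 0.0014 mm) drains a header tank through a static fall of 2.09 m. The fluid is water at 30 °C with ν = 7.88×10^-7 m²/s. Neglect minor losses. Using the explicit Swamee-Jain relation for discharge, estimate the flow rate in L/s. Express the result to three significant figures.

Swamee-Jain (Type II): Q = -0.965·√(gD⁵h_f/L)·ln[ε/(3.7D) + √(3.17ν²L/(gD³h_f))]
√(gD⁵h_f/L) = √(9.81·0.354⁵·2.09/167) = 0.02613
ε/(3.7D) = 1.07×10^-6; √(3.17ν²L/(gD³h_f)) = 1.90×10^-5
Q = -0.965·0.02613·ln(2.008×10^-5) = 0.2727 m³/s
Check: V = 2.77 m/s, Re = 1.24×10^6, f = 0.01131, h_f = 2.09 m ≈ 2.09 m ✓

Q ≈ 273 L/s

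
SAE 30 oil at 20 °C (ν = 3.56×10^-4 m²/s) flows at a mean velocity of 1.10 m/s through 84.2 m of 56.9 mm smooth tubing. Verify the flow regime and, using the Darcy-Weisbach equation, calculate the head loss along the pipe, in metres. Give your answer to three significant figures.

h_f ≈ 33.2 m

Re = VD/ν = 1.10·0.05690/3.56×10^-4 = 176 → laminar (Re < 2300)
f = 64/Re = 0.3640
h_f = f(L/D)V²/(2g) = 0.3640·(84.2/0.05690)·1.10²/(2·9.81) = 33.22 m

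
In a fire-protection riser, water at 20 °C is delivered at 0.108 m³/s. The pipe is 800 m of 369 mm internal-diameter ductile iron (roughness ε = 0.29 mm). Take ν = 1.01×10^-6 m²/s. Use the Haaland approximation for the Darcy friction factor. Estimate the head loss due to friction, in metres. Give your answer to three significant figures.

h_f ≈ 2.19 m

V = 4Q/(πD²) = 4·0.108/(π·0.369²) = 1.010 m/s
Re = VD/ν = 1.010·0.369/1.01×10^-6 = 3.69×10^5 → turbulent
ε/D = 0.29/369 = 7.86×10^-4
Haaland: f = 0.01939
h_f = f(L/D)V²/(2g) = 0.01939·(800/0.369)·1.010²/(2·9.81) = 2.186 m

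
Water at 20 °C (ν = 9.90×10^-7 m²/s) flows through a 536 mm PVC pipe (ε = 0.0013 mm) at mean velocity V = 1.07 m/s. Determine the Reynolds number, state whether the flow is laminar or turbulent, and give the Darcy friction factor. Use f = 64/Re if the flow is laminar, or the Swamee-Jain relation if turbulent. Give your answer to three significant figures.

Re = VD/ν = 1.070·0.536/9.90×10^-7 = 5.79×10^5
Re > 4000 → turbulent; ε/D = 2.43×10^-6
Swamee-Jain: f = 0.01280

Re ≈ 5.79×10^5; turbulent; f ≈ 0.0128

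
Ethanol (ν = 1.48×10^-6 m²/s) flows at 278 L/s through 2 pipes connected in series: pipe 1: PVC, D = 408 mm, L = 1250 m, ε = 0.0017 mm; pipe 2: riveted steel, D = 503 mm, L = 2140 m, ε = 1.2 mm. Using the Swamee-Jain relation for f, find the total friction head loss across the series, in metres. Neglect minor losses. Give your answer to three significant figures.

H ≈ 19.7 m

Pipe 1: V = 2.126 m/s, Re = 5.86×10^5, ε/D = 4.17×10^-6, f = 0.01280, h_1 = f(L/D)V²/2g = 9.038 m
Pipe 2: V = 1.399 m/s, Re = 4.75×10^5, ε/D = 0.00239, f = 0.02501, h_2 = f(L/D)V²/2g = 10.62 m
Series → Q common, losses add: H = Σh = 19.65 m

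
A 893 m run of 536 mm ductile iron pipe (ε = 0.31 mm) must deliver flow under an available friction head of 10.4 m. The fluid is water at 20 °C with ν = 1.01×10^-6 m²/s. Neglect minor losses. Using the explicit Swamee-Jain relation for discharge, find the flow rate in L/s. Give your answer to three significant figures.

Swamee-Jain (Type II): Q = -0.965·√(gD⁵h_f/L)·ln[ε/(3.7D) + √(3.17ν²L/(gD³h_f))]
√(gD⁵h_f/L) = √(9.81·0.536⁵·10.4/893) = 0.07109
ε/(3.7D) = 1.56×10^-4; √(3.17ν²L/(gD³h_f)) = 1.36×10^-5
Q = -0.965·0.07109·ln(1.699×10^-4) = 0.5955 m³/s
Check: V = 2.64 m/s, Re = 1.40×10^6, f = 0.01767, h_f = 10.5 m ≈ 10.4 m ✓

Q ≈ 596 L/s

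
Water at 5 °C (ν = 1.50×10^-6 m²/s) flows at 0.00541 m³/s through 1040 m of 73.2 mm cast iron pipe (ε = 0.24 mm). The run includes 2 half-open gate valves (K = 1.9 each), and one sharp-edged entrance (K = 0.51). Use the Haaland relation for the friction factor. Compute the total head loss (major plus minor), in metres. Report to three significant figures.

H_L ≈ 34.6 m

V = 4Q/(πD²) = 1.286 m/s; V²/2g = 0.08423 m
Re = 6.27×10^4, ε/D = 0.00328 → f = 0.02860 (Haaland)
Major: h_f = f(L/D)·V²/2g = 0.02860·14208·0.08423 = 34.23 m
Minor: ΣK = 4.31; h_m = ΣK·V²/2g = 0.3630 m
Total H_L = 34.23 + 0.3630 = 34.59 m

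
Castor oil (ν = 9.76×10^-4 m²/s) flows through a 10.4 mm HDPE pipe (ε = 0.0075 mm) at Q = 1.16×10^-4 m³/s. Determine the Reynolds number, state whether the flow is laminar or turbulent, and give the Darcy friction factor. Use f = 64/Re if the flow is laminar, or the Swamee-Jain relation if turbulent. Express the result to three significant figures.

Re ≈ 14.6; laminar; f = 64/Re ≈ 4.40

V = 4Q/(πD²) = 1.366 m/s
Re = VD/ν = 1.366·0.0104/9.76×10^-4 = 14.6
Re < 2300 → laminar → f = 64/Re = 4.398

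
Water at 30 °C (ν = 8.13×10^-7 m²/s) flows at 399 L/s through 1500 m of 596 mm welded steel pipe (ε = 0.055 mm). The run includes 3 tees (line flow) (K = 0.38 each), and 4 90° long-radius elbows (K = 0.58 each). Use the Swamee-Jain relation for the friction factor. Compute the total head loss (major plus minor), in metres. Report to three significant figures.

H_L ≈ 3.86 m

V = 4Q/(πD²) = 1.430 m/s; V²/2g = 0.1043 m
Re = 1.05×10^6, ε/D = 9.23×10^-5 → f = 0.01334 (Swamee-Jain)
Major: h_f = f(L/D)·V²/2g = 0.01334·2517·0.1043 = 3.500 m
Minor: ΣK = 3.46; h_m = ΣK·V²/2g = 0.3607 m
Total H_L = 3.500 + 0.3607 = 3.860 m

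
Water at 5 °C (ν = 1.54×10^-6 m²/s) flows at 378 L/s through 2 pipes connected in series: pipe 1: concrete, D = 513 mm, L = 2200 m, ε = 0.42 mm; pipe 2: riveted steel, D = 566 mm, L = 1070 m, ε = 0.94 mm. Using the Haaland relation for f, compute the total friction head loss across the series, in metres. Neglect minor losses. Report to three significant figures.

Pipe 1: V = 1.829 m/s, Re = 6.09×10^5, ε/D = 8.19×10^-4, f = 0.01925, h_1 = f(L/D)V²/2g = 14.07 m
Pipe 2: V = 1.502 m/s, Re = 5.52×10^5, ε/D = 0.00166, f = 0.02268, h_2 = f(L/D)V²/2g = 4.933 m
Series → Q common, losses add: H = Σh = 19.00 m

H ≈ 19.0 m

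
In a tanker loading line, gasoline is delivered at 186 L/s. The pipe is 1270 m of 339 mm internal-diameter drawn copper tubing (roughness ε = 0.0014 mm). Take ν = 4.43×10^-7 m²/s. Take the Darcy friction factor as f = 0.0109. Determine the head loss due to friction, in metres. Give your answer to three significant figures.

h_f ≈ 8.84 m

V = 4Q/(πD²) = 4·0.186/(π·0.339²) = 2.061 m/s
h_f = f(L/D)V²/(2g) = 0.01090·(1270/0.339)·2.061²/(2·9.81) = 8.839 m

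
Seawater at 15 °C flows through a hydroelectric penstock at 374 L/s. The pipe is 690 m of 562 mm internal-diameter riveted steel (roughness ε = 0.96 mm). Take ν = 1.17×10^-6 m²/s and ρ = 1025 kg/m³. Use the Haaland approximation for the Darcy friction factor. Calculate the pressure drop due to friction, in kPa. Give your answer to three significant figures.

Δp ≈ 32.6 kPa

V = 4Q/(πD²) = 4·0.374/(π·0.562²) = 1.508 m/s
Re = VD/ν = 1.508·0.562/1.17×10^-6 = 7.24×10^5 → turbulent
ε/D = 0.96/562 = 0.00171
Haaland: f = 0.02276
h_f = f(L/D)V²/(2g) = 0.02276·(690/0.562)·1.508²/(2·9.81) = 3.238 m
Δp = ρg·h_f = 1025·9.81·3.238 = 32.56 kPa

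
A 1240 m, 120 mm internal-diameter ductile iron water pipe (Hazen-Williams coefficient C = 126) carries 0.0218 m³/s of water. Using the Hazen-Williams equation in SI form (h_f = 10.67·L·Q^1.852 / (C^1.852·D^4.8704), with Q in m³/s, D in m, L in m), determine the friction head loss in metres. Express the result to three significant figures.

h_f ≈ 43.6 m

h_f = 10.67·1240·0.0218^1.852 / (126^1.852·0.120^4.8704) = 43.58 m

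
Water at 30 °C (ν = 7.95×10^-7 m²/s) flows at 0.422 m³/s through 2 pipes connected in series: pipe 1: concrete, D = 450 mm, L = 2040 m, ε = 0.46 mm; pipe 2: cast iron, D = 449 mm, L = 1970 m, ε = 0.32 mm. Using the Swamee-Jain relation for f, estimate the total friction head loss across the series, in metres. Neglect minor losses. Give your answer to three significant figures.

Pipe 1: V = 2.653 m/s, Re = 1.50×10^6, ε/D = 0.00102, f = 0.02001, h_1 = f(L/D)V²/2g = 32.55 m
Pipe 2: V = 2.665 m/s, Re = 1.51×10^6, ε/D = 7.13×10^-4, f = 0.01845, h_2 = f(L/D)V²/2g = 29.31 m
Series → Q common, losses add: H = Σh = 61.86 m

H ≈ 61.9 m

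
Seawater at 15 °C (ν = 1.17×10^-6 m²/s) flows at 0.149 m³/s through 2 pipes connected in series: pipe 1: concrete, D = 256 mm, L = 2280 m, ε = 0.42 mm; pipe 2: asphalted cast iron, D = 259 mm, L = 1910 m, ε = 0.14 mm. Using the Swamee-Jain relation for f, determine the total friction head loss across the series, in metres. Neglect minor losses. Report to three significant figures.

Pipe 1: V = 2.895 m/s, Re = 6.33×10^5, ε/D = 0.00164, f = 0.02267, h_1 = f(L/D)V²/2g = 86.24 m
Pipe 2: V = 2.828 m/s, Re = 6.26×10^5, ε/D = 5.41×10^-4, f = 0.01785, h_2 = f(L/D)V²/2g = 53.66 m
Series → Q common, losses add: H = Σh = 139.9 m

H ≈ 140 m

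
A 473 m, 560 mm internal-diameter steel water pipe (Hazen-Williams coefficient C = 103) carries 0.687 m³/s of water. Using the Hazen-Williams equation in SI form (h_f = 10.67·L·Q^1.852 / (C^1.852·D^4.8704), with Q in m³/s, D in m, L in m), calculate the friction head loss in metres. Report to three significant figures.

h_f = 10.67·473·0.687^1.852 / (103^1.852·0.560^4.8704) = 7.938 m

h_f ≈ 7.94 m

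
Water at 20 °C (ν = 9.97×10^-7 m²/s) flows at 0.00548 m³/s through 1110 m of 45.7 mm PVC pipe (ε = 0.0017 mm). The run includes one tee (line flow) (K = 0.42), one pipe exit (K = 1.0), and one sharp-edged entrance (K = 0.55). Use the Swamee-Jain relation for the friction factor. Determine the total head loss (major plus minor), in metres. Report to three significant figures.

H_L ≈ 231 m

V = 4Q/(πD²) = 3.341 m/s; V²/2g = 0.5689 m
Re = 1.53×10^5, ε/D = 3.72×10^-5 → f = 0.01666 (Swamee-Jain)
Major: h_f = f(L/D)·V²/2g = 0.01666·24289·0.5689 = 230.2 m
Minor: ΣK = 1.97; h_m = ΣK·V²/2g = 1.121 m
Total H_L = 230.2 + 1.121 = 231.3 m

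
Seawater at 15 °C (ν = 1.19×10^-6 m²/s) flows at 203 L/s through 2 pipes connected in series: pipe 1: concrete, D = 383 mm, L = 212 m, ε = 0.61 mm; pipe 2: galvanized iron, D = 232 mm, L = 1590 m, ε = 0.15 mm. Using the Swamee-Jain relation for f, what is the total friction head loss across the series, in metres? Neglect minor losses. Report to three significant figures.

Pipe 1: V = 1.762 m/s, Re = 5.67×10^5, ε/D = 0.00159, f = 0.02256, h_1 = f(L/D)V²/2g = 1.976 m
Pipe 2: V = 4.802 m/s, Re = 9.36×10^5, ε/D = 6.47×10^-4, f = 0.01825, h_2 = f(L/D)V²/2g = 147.0 m
Series → Q common, losses add: H = Σh = 149.0 m

H ≈ 149 m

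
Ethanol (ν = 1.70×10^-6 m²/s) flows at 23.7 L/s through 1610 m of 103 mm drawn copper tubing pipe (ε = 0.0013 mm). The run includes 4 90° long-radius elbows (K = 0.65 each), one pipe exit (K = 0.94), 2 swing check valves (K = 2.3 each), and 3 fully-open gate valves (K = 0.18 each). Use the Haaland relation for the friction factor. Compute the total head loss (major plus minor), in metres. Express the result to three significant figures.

H_L ≈ 107 m

V = 4Q/(πD²) = 2.844 m/s; V²/2g = 0.4124 m
Re = 1.72×10^5, ε/D = 1.26×10^-5 → f = 0.01603 (Haaland)
Major: h_f = f(L/D)·V²/2g = 0.01603·15631·0.4124 = 103.3 m
Minor: ΣK = 8.68; h_m = ΣK·V²/2g = 3.579 m
Total H_L = 103.3 + 3.579 = 106.9 m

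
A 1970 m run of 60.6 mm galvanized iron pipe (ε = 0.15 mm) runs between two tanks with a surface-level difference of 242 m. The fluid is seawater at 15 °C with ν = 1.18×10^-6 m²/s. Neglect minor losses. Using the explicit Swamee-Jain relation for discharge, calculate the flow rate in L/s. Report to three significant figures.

Swamee-Jain (Type II): Q = -0.965·√(gD⁵h_f/L)·ln[ε/(3.7D) + √(3.17ν²L/(gD³h_f))]
√(gD⁵h_f/L) = √(9.81·0.0606⁵·242/1970) = 9.924×10^-4
ε/(3.7D) = 6.69×10^-4; √(3.17ν²L/(gD³h_f)) = 1.28×10^-4
Q = -0.965·9.924×10^-4·ln(7.973×10^-4) = 0.006832 m³/s
Check: V = 2.37 m/s, Re = 1.22×10^5, f = 0.02626, h_f = 244 m ≈ 242 m ✓

Q ≈ 6.83 L/s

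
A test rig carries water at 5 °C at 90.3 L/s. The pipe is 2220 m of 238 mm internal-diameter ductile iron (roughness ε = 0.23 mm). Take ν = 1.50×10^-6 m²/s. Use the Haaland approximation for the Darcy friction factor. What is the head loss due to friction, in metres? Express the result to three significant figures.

V = 4Q/(πD²) = 4·0.0903/(π·0.238²) = 2.030 m/s
Re = VD/ν = 2.030·0.238/1.50×10^-6 = 3.22×10^5 → turbulent
ε/D = 0.23/238 = 9.66×10^-4
Haaland: f = 0.02033
h_f = f(L/D)V²/(2g) = 0.02033·(2220/0.238)·2.030²/(2·9.81) = 39.81 m

h_f ≈ 39.8 m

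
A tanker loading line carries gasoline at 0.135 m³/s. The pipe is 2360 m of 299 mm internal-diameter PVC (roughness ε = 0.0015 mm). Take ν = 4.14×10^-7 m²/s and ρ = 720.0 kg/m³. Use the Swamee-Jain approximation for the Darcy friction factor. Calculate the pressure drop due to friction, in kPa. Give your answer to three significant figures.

V = 4Q/(πD²) = 4·0.135/(π·0.299²) = 1.923 m/s
Re = VD/ν = 1.923·0.299/4.14×10^-7 = 1.39×10^6 → turbulent
ε/D = 0.0015/299 = 5.02×10^-6
Swamee-Jain: f = 0.01115
h_f = f(L/D)V²/(2g) = 0.01115·(2360/0.299)·1.923²/(2·9.81) = 16.57 m
Δp = ρg·h_f = 720.0·9.81·16.57 = 117.1 kPa

Δp ≈ 117 kPa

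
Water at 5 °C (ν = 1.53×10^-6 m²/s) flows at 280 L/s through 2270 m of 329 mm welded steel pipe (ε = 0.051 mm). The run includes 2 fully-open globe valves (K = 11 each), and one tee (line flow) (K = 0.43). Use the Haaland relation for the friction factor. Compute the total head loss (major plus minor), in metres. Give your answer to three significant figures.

H_L ≈ 67.4 m

V = 4Q/(πD²) = 3.294 m/s; V²/2g = 0.5529 m
Re = 7.08×10^5, ε/D = 1.55×10^-4 → f = 0.01441 (Haaland)
Major: h_f = f(L/D)·V²/2g = 0.01441·6900·0.5529 = 54.98 m
Minor: ΣK = 22.4; h_m = ΣK·V²/2g = 12.40 m
Total H_L = 54.98 + 12.40 = 67.38 m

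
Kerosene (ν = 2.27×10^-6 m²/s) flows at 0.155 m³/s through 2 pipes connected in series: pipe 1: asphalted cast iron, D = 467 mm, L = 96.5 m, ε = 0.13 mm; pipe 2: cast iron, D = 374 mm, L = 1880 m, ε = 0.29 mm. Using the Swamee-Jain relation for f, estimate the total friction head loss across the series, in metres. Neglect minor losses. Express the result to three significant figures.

Pipe 1: V = 0.9049 m/s, Re = 1.86×10^5, ε/D = 2.78×10^-4, f = 0.01780, h_1 = f(L/D)V²/2g = 0.1536 m
Pipe 2: V = 1.411 m/s, Re = 2.32×10^5, ε/D = 7.75×10^-4, f = 0.02005, h_2 = f(L/D)V²/2g = 10.23 m
Series → Q common, losses add: H = Σh = 10.38 m

H ≈ 10.4 m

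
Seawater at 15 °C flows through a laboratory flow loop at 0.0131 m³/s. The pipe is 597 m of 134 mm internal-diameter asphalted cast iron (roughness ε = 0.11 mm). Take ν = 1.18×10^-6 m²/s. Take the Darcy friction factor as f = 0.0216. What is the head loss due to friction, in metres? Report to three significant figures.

V = 4Q/(πD²) = 4·0.0131/(π·0.134²) = 0.9289 m/s
h_f = f(L/D)V²/(2g) = 0.02160·(597/0.134)·0.9289²/(2·9.81) = 4.232 m

h_f ≈ 4.23 m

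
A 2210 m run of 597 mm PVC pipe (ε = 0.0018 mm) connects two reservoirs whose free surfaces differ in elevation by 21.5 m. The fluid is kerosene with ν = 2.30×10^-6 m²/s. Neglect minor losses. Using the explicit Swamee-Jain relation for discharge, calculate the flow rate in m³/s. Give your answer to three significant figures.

Q ≈ 0.856 m³/s

Swamee-Jain (Type II): Q = -0.965·√(gD⁵h_f/L)·ln[ε/(3.7D) + √(3.17ν²L/(gD³h_f))]
√(gD⁵h_f/L) = √(9.81·0.597⁵·21.5/2210) = 0.08507
ε/(3.7D) = 8.15×10^-7; √(3.17ν²L/(gD³h_f)) = 2.87×10^-5
Q = -0.965·0.08507·ln(2.955×10^-5) = 0.8562 m³/s
Check: V = 3.06 m/s, Re = 7.94×10^5, f = 0.01214, h_f = 21.4 m ≈ 21.5 m ✓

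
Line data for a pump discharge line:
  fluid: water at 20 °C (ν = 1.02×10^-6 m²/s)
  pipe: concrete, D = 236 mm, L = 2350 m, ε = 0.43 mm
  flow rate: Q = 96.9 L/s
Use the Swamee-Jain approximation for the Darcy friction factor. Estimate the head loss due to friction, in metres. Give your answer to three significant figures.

V = 4Q/(πD²) = 4·0.0969/(π·0.236²) = 2.215 m/s
Re = VD/ν = 2.215·0.236/1.02×10^-6 = 5.13×10^5 → turbulent
ε/D = 0.43/236 = 0.00182
Swamee-Jain: f = 0.02335
h_f = f(L/D)V²/(2g) = 0.02335·(2350/0.236)·2.215²/(2·9.81) = 58.14 m

h_f ≈ 58.1 m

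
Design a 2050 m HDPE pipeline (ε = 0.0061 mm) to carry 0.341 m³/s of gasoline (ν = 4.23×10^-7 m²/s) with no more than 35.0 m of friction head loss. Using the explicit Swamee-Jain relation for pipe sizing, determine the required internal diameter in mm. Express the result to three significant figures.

D ≈ 359 mm

Swamee-Jain (Type III): D = 0.66·[ε^1.25·(LQ²/(gh_f))^4.75 + ν·Q^9.4·(L/(gh_f))^5.2]^0.04
LQ²/(gh_f) = 0.6943; L/(gh_f) = 5.971
Term 1 = ε^1.25·(…)^4.75 = 5.36×10^-8; Term 2 = ν·Q^9.4·(…)^5.2 = 1.86×10^-7
D = 0.66·(5.36×10^-8 + 1.86×10^-7)^0.04 = 0.3587 m = 359 mm
Check: V = 3.37 m/s, Re = 2.86×10^6, f = 0.01054, h_f = 35.0 m ≈ 35.0 m ✓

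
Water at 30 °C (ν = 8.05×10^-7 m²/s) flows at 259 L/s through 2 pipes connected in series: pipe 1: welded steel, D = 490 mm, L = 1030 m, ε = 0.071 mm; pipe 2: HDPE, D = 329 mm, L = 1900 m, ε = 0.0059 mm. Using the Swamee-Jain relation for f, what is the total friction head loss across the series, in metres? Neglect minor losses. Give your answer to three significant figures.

Pipe 1: V = 1.373 m/s, Re = 8.36×10^5, ε/D = 1.45×10^-4, f = 0.01431, h_1 = f(L/D)V²/2g = 2.891 m
Pipe 2: V = 3.047 m/s, Re = 1.25×10^6, ε/D = 1.79×10^-5, f = 0.01168, h_2 = f(L/D)V²/2g = 31.90 m
Series → Q common, losses add: H = Σh = 34.79 m

H ≈ 34.8 m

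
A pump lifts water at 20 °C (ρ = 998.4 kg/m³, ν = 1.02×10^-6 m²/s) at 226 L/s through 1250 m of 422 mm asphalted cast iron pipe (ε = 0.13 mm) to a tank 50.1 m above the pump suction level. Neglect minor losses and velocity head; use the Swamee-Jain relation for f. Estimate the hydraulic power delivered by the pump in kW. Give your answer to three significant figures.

P_hyd ≈ 125 kW

V = 4Q/(πD²) = 1.616 m/s; Re = 6.69×10^5; ε/D = 3.08×10^-4; f = 0.01614
h_f = f(L/D)V²/2g = 6.363 m
Total head H = z + h_f = 50.1 + 6.363 = 56.46 m
P_hyd = ρgQH = 998.4·9.81·0.226·56.46 = 125.0 kW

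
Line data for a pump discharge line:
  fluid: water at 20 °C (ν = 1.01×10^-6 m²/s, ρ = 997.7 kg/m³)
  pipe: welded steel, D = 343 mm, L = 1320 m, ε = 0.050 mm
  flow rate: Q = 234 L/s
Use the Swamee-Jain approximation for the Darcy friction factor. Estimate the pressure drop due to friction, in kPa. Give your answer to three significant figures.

V = 4Q/(πD²) = 4·0.234/(π·0.343²) = 2.532 m/s
Re = VD/ν = 2.532·0.343/1.01×10^-6 = 8.60×10^5 → turbulent
ε/D = 0.050/343 = 1.46×10^-4
Swamee-Jain: f = 0.01429
h_f = f(L/D)V²/(2g) = 0.01429·(1320/0.343)·2.532²/(2·9.81) = 17.97 m
Δp = ρg·h_f = 997.7·9.81·17.97 = 175.9 kPa

Δp ≈ 176 kPa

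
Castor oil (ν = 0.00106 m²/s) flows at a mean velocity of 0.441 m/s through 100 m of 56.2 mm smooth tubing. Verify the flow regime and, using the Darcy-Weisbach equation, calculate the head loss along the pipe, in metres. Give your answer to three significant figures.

Re = VD/ν = 0.441·0.05620/0.00106 = 23.4 → laminar (Re < 2300)
f = 64/Re = 2.737
h_f = f(L/D)V²/(2g) = 2.737·(100/0.05620)·0.441²/(2·9.81) = 48.28 m

h_f ≈ 48.3 m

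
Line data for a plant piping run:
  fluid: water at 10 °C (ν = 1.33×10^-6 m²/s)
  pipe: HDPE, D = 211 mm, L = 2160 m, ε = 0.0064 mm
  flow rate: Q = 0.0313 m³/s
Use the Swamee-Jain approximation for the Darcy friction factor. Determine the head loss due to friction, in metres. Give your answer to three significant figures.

h_f ≈ 7.04 m

V = 4Q/(πD²) = 4·0.0313/(π·0.211²) = 0.8951 m/s
Re = VD/ν = 0.8951·0.211/1.33×10^-6 = 1.42×10^5 → turbulent
ε/D = 0.0064/211 = 3.03×10^-5
Swamee-Jain: f = 0.01685
h_f = f(L/D)V²/(2g) = 0.01685·(2160/0.211)·0.8951²/(2·9.81) = 7.044 m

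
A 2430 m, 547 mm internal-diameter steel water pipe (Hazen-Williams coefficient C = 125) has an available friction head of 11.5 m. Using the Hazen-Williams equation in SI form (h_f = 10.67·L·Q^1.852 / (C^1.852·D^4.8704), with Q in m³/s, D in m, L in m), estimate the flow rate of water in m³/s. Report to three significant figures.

Q ≈ 0.396 m³/s

Rearranging: Q = [h_f·C^1.852·D^4.8704 / (10.67·L)]^(1/1.852)
Q = [11.5·125^1.852·0.547^4.8704 / (10.67·2430)]^0.540 = 0.3957 m³/s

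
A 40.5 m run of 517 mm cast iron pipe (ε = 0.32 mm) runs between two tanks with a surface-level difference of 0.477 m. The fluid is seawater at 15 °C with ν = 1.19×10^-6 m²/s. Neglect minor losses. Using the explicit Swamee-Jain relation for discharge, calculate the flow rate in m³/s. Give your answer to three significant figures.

Q ≈ 0.542 m³/s

Swamee-Jain (Type II): Q = -0.965·√(gD⁵h_f/L)·ln[ε/(3.7D) + √(3.17ν²L/(gD³h_f))]
√(gD⁵h_f/L) = √(9.81·0.517⁵·0.477/40.5) = 0.06533
ε/(3.7D) = 1.67×10^-4; √(3.17ν²L/(gD³h_f)) = 1.68×10^-5
Q = -0.965·0.06533·ln(1.841×10^-4) = 0.5422 m³/s
Check: V = 2.58 m/s, Re = 1.12×10^6, f = 0.01801, h_f = 0.480 m ≈ 0.477 m ✓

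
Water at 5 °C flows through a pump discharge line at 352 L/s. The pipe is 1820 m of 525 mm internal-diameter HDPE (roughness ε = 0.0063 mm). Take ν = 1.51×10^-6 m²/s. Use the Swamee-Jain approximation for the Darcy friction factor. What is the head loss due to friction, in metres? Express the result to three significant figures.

h_f ≈ 6.08 m

V = 4Q/(πD²) = 4·0.352/(π·0.525²) = 1.626 m/s
Re = VD/ν = 1.626·0.525/1.51×10^-6 = 5.65×10^5 → turbulent
ε/D = 0.0063/525 = 1.20×10^-5
Swamee-Jain: f = 0.01301
h_f = f(L/D)V²/(2g) = 0.01301·(1820/0.525)·1.626²/(2·9.81) = 6.080 m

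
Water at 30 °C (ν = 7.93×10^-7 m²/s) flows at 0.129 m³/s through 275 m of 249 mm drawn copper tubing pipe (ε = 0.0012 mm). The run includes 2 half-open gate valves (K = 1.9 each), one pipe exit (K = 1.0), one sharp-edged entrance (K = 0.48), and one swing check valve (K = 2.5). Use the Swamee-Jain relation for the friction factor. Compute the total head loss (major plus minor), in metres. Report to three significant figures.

V = 4Q/(πD²) = 2.649 m/s; V²/2g = 0.3577 m
Re = 8.32×10^5, ε/D = 4.82×10^-6 → f = 0.01208 (Swamee-Jain)
Major: h_f = f(L/D)·V²/2g = 0.01208·1104·0.3577 = 4.773 m
Minor: ΣK = 7.78; h_m = ΣK·V²/2g = 2.783 m
Total H_L = 4.773 + 2.783 = 7.556 m

H_L ≈ 7.56 m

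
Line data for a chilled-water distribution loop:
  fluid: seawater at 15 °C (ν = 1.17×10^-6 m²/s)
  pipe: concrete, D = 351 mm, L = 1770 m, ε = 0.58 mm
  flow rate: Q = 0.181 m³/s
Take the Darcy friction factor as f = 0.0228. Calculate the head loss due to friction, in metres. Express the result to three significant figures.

h_f ≈ 20.5 m

V = 4Q/(πD²) = 4·0.181/(π·0.351²) = 1.871 m/s
h_f = f(L/D)V²/(2g) = 0.02280·(1770/0.351)·1.871²/(2·9.81) = 20.50 m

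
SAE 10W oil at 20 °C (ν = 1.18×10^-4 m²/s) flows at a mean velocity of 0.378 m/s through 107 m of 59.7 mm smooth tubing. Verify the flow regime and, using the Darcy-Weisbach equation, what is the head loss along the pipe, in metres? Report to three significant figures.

h_f ≈ 4.37 m

Re = VD/ν = 0.378·0.05970/1.18×10^-4 = 191 → laminar (Re < 2300)
f = 64/Re = 0.3347
h_f = f(L/D)V²/(2g) = 0.3347·(107/0.05970)·0.378²/(2·9.81) = 4.368 m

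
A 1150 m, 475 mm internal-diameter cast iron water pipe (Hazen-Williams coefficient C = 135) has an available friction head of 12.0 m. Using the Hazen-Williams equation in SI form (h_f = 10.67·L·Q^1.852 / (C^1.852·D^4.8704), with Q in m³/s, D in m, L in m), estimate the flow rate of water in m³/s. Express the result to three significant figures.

Rearranging: Q = [h_f·C^1.852·D^4.8704 / (10.67·L)]^(1/1.852)
Q = [12.0·135^1.852·0.475^4.8704 / (10.67·1150)]^0.540 = 0.4519 m³/s

Q ≈ 0.452 m³/s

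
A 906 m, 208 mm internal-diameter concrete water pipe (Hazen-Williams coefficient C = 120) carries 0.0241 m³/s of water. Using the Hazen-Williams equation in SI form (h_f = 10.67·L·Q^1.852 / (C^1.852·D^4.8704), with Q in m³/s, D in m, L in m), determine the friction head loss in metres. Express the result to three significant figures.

h_f = 10.67·906·0.0241^1.852 / (120^1.852·0.208^4.8704) = 2.880 m

h_f ≈ 2.88 m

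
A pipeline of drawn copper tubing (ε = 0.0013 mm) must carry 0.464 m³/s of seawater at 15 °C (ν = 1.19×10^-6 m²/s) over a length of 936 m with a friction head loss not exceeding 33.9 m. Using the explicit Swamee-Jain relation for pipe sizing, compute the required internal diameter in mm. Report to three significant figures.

D ≈ 356 mm

Swamee-Jain (Type III): D = 0.66·[ε^1.25·(LQ²/(gh_f))^4.75 + ν·Q^9.4·(L/(gh_f))^5.2]^0.04
LQ²/(gh_f) = 0.6060; L/(gh_f) = 2.815
Term 1 = ε^1.25·(…)^4.75 = 4.06×10^-9; Term 2 = ν·Q^9.4·(…)^5.2 = 1.90×10^-7
D = 0.66·(4.06×10^-9 + 1.90×10^-7)^0.04 = 0.3556 m = 356 mm
Check: V = 4.67 m/s, Re = 1.40×10^6, f = 0.01110, h_f = 32.5 m ≈ 33.9 m ✓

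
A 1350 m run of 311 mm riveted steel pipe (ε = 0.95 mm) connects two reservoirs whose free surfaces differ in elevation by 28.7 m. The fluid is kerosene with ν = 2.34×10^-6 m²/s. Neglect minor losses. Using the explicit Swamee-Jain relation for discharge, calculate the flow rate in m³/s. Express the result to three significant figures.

Swamee-Jain (Type II): Q = -0.965·√(gD⁵h_f/L)·ln[ε/(3.7D) + √(3.17ν²L/(gD³h_f))]
√(gD⁵h_f/L) = √(9.81·0.311⁵·28.7/1350) = 0.02463
ε/(3.7D) = 8.26×10^-4; √(3.17ν²L/(gD³h_f)) = 5.26×10^-5
Q = -0.965·0.02463·ln(8.782×10^-4) = 0.1673 m³/s
Check: V = 2.20 m/s, Re = 2.93×10^5, f = 0.02690, h_f = 28.9 m ≈ 28.7 m ✓

Q ≈ 0.167 m³/s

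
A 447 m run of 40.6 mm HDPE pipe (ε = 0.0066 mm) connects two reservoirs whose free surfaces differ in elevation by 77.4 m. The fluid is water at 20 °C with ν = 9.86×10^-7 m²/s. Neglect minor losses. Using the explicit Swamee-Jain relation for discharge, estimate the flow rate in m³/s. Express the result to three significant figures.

Q ≈ 0.00354 m³/s

Swamee-Jain (Type II): Q = -0.965·√(gD⁵h_f/L)·ln[ε/(3.7D) + √(3.17ν²L/(gD³h_f))]
√(gD⁵h_f/L) = √(9.81·0.0406⁵·77.4/447) = 4.329×10^-4
ε/(3.7D) = 4.39×10^-5; √(3.17ν²L/(gD³h_f)) = 1.65×10^-4
Q = -0.965·4.329×10^-4·ln(2.086×10^-4) = 0.003540 m³/s
Check: V = 2.73 m/s, Re = 1.13×10^5, f = 0.01842, h_f = 77.3 m ≈ 77.4 m ✓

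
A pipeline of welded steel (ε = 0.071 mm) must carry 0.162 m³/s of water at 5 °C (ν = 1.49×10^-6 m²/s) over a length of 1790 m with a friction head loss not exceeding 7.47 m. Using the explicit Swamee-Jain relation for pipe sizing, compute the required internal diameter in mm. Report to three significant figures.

D ≈ 388 mm

Swamee-Jain (Type III): D = 0.66·[ε^1.25·(LQ²/(gh_f))^4.75 + ν·Q^9.4·(L/(gh_f))^5.2]^0.04
LQ²/(gh_f) = 0.6411; L/(gh_f) = 24.43
Term 1 = ε^1.25·(…)^4.75 = 7.89×10^-7; Term 2 = ν·Q^9.4·(…)^5.2 = 9.11×10^-7
D = 0.66·(7.89×10^-7 + 9.11×10^-7)^0.04 = 0.3879 m = 388 mm
Check: V = 1.37 m/s, Re = 3.57×10^5, f = 0.01586, h_f = 7.01 m ≈ 7.47 m ✓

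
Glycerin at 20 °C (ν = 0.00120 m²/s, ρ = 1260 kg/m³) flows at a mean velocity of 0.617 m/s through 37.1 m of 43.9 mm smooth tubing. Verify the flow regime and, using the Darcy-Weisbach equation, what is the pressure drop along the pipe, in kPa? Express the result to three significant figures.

Δp ≈ 575 kPa

Re = VD/ν = 0.617·0.04390/0.00120 = 22.6 → laminar (Re < 2300)
f = 64/Re = 2.835
h_f = f(L/D)V²/(2g) = 2.835·(37.1/0.04390)·0.617²/(2·9.81) = 46.49 m
Δp = ρg·h_f = 1260·9.81·46.49 = 574.7 kPa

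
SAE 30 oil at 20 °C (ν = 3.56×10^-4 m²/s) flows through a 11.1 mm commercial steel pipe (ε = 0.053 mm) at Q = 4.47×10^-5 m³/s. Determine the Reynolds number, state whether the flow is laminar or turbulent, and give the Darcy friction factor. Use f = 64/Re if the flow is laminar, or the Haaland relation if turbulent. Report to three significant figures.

Re ≈ 14.4; laminar; f = 64/Re ≈ 4.44

V = 4Q/(πD²) = 0.4619 m/s
Re = VD/ν = 0.4619·0.0111/3.56×10^-4 = 14.4
Re < 2300 → laminar → f = 64/Re = 4.444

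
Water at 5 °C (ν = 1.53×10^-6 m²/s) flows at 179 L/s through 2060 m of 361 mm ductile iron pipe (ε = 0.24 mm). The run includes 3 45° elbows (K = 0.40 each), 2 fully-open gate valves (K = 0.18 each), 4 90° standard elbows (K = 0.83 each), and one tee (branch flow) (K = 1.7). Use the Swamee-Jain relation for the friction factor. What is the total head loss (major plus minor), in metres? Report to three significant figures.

H_L ≈ 17.8 m

V = 4Q/(πD²) = 1.749 m/s; V²/2g = 0.1559 m
Re = 4.13×10^5, ε/D = 6.65×10^-4 → f = 0.01889 (Swamee-Jain)
Major: h_f = f(L/D)·V²/2g = 0.01889·5706·0.1559 = 16.81 m
Minor: ΣK = 6.58; h_m = ΣK·V²/2g = 1.026 m
Total H_L = 16.81 + 1.026 = 17.83 m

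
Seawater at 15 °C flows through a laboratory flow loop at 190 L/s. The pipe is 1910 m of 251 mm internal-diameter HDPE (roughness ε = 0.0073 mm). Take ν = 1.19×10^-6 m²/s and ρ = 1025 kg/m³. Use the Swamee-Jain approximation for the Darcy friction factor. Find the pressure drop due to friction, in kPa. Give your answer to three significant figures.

V = 4Q/(πD²) = 4·0.190/(π·0.251²) = 3.840 m/s
Re = VD/ν = 3.840·0.251/1.19×10^-6 = 8.10×10^5 → turbulent
ε/D = 0.0073/251 = 2.91×10^-5
Swamee-Jain: f = 0.01263
h_f = f(L/D)V²/(2g) = 0.01263·(1910/0.251)·3.840²/(2·9.81) = 72.20 m
Δp = ρg·h_f = 1025·9.81·72.20 = 726.0 kPa

Δp ≈ 726 kPa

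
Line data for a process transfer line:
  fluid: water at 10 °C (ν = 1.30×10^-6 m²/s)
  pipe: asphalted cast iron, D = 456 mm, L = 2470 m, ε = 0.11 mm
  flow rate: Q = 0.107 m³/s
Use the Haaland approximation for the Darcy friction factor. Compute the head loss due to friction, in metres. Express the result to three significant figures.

h_f ≈ 2.00 m

V = 4Q/(πD²) = 4·0.107/(π·0.456²) = 0.6552 m/s
Re = VD/ν = 0.6552·0.456/1.30×10^-6 = 2.30×10^5 → turbulent
ε/D = 0.11/456 = 2.41×10^-4
Haaland: f = 0.01686
h_f = f(L/D)V²/(2g) = 0.01686·(2470/0.456)·0.6552²/(2·9.81) = 1.998 m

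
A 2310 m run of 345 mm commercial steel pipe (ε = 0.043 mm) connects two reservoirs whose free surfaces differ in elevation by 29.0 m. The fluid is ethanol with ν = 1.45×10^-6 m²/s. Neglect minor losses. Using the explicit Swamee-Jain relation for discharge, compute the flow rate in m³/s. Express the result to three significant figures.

Swamee-Jain (Type II): Q = -0.965·√(gD⁵h_f/L)·ln[ε/(3.7D) + √(3.17ν²L/(gD³h_f))]
√(gD⁵h_f/L) = √(9.81·0.345⁵·29.0/2310) = 0.02453
ε/(3.7D) = 3.37×10^-5; √(3.17ν²L/(gD³h_f)) = 3.63×10^-5
Q = -0.965·0.02453·ln(6.999×10^-5) = 0.2265 m³/s
Check: V = 2.42 m/s, Re = 5.77×10^5, f = 0.01453, h_f = 29.1 m ≈ 29.0 m ✓

Q ≈ 0.227 m³/s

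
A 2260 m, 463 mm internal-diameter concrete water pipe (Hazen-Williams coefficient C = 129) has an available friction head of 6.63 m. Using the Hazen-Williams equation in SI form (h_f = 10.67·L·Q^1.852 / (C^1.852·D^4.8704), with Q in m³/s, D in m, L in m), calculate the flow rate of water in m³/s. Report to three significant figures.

Q ≈ 0.203 m³/s

Rearranging: Q = [h_f·C^1.852·D^4.8704 / (10.67·L)]^(1/1.852)
Q = [6.63·129^1.852·0.463^4.8704 / (10.67·2260)]^0.540 = 0.2035 m³/s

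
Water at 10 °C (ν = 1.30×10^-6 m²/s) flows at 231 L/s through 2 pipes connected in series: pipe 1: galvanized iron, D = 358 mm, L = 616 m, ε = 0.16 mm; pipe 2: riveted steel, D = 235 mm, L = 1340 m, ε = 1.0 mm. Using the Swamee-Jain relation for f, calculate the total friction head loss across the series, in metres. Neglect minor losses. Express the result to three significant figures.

Pipe 1: V = 2.295 m/s, Re = 6.32×10^5, ε/D = 4.47×10^-4, f = 0.01723, h_1 = f(L/D)V²/2g = 7.960 m
Pipe 2: V = 5.326 m/s, Re = 9.63×10^5, ε/D = 0.00426, f = 0.02911, h_2 = f(L/D)V²/2g = 240.0 m
Series → Q common, losses add: H = Σh = 247.9 m

H ≈ 248 m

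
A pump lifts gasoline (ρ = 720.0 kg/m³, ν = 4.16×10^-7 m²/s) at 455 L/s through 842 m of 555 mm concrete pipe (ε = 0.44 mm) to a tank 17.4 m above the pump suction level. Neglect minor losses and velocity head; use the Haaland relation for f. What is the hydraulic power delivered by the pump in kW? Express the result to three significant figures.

P_hyd ≈ 72.4 kW

V = 4Q/(πD²) = 1.881 m/s; Re = 2.51×10^6; ε/D = 7.93×10^-4; f = 0.01874
h_f = f(L/D)V²/2g = 5.125 m
Total head H = z + h_f = 17.4 + 5.125 = 22.52 m
P_hyd = ρgQH = 720.0·9.81·0.455·22.52 = 72.39 kW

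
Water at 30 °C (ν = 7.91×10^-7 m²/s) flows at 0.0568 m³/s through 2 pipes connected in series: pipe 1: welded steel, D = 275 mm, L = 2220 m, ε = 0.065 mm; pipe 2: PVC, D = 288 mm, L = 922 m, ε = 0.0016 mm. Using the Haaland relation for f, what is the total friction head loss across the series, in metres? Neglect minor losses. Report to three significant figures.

Pipe 1: V = 0.9563 m/s, Re = 3.32×10^5, ε/D = 2.36×10^-4, f = 0.01618, h_1 = f(L/D)V²/2g = 6.086 m
Pipe 2: V = 0.8719 m/s, Re = 3.17×10^5, ε/D = 5.56×10^-6, f = 0.01424, h_2 = f(L/D)V²/2g = 1.766 m
Series → Q common, losses add: H = Σh = 7.852 m

H ≈ 7.85 m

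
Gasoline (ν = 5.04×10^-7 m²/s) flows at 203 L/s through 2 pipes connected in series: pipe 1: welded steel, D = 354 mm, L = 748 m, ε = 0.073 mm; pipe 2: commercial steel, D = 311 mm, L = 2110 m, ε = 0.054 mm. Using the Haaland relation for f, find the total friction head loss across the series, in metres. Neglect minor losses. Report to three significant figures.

H ≈ 41.1 m

Pipe 1: V = 2.063 m/s, Re = 1.45×10^6, ε/D = 2.06×10^-4, f = 0.01443, h_1 = f(L/D)V²/2g = 6.612 m
Pipe 2: V = 2.672 m/s, Re = 1.65×10^6, ε/D = 1.74×10^-4, f = 0.01396, h_2 = f(L/D)V²/2g = 34.47 m
Series → Q common, losses add: H = Σh = 41.09 m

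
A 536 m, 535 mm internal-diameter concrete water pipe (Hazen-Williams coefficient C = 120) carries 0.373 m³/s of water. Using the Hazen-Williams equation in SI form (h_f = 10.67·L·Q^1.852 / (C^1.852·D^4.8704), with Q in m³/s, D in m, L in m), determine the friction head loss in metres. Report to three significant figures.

h_f = 10.67·536·0.373^1.852 / (120^1.852·0.535^4.8704) = 2.732 m

h_f ≈ 2.73 m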